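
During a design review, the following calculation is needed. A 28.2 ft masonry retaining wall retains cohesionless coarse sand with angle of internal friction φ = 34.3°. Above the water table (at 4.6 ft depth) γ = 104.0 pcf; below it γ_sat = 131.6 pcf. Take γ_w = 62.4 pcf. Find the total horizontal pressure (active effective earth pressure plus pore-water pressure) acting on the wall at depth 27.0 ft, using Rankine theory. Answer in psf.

1960 psf

K_a = (1 − sin φ)/(1 + sin φ) = 0.2792.
γ' = 131.6 − 62.4 = 69.20 pcf.
Effective vertical stress at 27.0 ft: σ'_v = 104.0×4.6 + 69.20×22.4 = 2028 psf.
σ'_h = K_a σ'_v = 0.2792 × 2028 = 566.3 psf; u = γ_w × 22.4 = 1398 psf.
Total σ_h = 566.3 + 1398 = 1964 psf.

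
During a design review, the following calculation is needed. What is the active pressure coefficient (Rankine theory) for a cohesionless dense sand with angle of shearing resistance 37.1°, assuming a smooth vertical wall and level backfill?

K_a = (1 − sin φ)/(1 + sin φ) = (1 − sin 37.1°)/(1 + sin 37.1°) = 0.2475.

0.247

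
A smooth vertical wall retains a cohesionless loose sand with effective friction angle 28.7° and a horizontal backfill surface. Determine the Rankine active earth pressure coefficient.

0.351

K_a = tan²(45° − φ/2) = tan²(30.65°) = 0.3511.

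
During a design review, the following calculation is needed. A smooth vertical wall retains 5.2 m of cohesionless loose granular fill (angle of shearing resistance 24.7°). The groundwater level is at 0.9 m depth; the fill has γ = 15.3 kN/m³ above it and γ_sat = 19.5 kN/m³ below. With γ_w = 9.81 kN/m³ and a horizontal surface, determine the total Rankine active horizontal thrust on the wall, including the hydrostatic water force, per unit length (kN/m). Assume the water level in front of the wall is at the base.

K_a = tan²(45° − φ/2) = 0.4106.
γ' = 19.5 − 9.81 = 9.690 kN/m³. Depth below WT = 4.3 m.
σ'_h at WT = K_a γ d_w = 5.654 kPa; at base = 5.654 + K_a γ' × 4.3 = 22.76 kPa.
P₁ (0–0.9 m) = ½×5.654×0.9 = 2.544. P₂ (0.9–5.2 m) = ½(5.654+22.76)×4.3 = 61.09.
P_w = ½ γ_w h₂² = 0.5×9.81×4.3² = 90.69. Total = 2.544+61.09+90.69 = 154.3 kN/m.

154 kN/m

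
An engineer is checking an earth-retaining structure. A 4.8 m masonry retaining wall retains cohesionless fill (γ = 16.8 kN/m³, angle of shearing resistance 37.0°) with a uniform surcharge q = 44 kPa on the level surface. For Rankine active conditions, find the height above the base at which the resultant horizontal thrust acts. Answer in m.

2.02 m

K_a = 0.2486.
Triangular part P₁ = ½K_aγH² = 48.11 at H/3 = 1.600 m; rectangular part P₂ = K_a q H = 52.50 at H/2 = 2.400 m.
ȳ = (P₁·1.600 + P₂·2.400)/(P₁+P₂) = 2.017 m.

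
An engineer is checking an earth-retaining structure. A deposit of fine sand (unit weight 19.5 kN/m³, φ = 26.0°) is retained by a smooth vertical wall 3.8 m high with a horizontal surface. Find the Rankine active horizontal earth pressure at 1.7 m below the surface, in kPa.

K_a = (1 − sin φ)/(1 + sin φ) = 0.3905.
σ_h = K_a γ z = 0.3905 × 19.5 × 1.7 = 12.94 kPa.

12.9 kPa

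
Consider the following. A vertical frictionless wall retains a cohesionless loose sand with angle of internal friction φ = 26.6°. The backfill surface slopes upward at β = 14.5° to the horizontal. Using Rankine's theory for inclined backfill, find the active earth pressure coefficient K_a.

0.431

K_a = cos β · (cos β − √(cos²β − cos²φ)) / (cos β + √(cos²β − cos²φ)).
cos β = 0.9681, cos φ = 0.8942, √(cos²β − cos²φ) = 0.3712.
K_a = 0.9681 × (0.9681 − 0.3712)/(0.9681 + 0.3712) = 0.4315.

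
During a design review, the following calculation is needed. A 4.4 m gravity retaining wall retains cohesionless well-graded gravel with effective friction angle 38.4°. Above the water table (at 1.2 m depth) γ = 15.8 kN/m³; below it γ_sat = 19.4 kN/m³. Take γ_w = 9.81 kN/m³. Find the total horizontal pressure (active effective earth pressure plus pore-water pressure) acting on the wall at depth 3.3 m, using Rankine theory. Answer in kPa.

K_a = (1 − sin φ)/(1 + sin φ) = 0.2337.
γ' = 19.4 − 9.81 = 9.590 kN/m³.
Effective vertical stress at 3.3 m: σ'_v = 15.8×1.2 + 9.590×2.10 = 39.10 kPa.
σ'_h = K_a σ'_v = 0.2337 × 39.10 = 9.137 kPa; u = γ_w × 2.10 = 20.60 kPa.
Total σ_h = 9.137 + 20.60 = 29.74 kPa.

29.7 kPa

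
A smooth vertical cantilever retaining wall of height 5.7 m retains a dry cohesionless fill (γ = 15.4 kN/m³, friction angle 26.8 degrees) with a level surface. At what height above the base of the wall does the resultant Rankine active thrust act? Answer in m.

K_a = 0.3785.
The pressure distribution is triangular, so the resultant acts at H/3 above the base = 5.7/3 = 1.900 m.

1.90 m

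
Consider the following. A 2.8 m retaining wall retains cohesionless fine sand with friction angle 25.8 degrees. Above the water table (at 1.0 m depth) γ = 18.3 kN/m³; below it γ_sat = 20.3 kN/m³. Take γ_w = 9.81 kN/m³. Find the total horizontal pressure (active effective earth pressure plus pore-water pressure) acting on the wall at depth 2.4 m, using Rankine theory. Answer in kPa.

K_a = (1 − sin φ)/(1 + sin φ) = 0.3935.
γ' = 20.3 − 9.81 = 10.49 kN/m³.
Effective vertical stress at 2.4 m: σ'_v = 18.3×1.0 + 10.49×1.40 = 32.99 kPa.
σ'_h = K_a σ'_v = 0.3935 × 32.99 = 12.98 kPa; u = γ_w × 1.40 = 13.73 kPa.
Total σ_h = 12.98 + 13.73 = 26.71 kPa.

26.7 kPa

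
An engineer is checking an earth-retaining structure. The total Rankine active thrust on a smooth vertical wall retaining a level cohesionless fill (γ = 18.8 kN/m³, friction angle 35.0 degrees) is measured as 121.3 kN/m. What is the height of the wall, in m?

K_a = 0.2710. P_a = ½ K_a γ H² ⇒ H = √(2P_a/(K_a γ)).
H = √(2×121.3/(0.2710×18.8)) = 6.901 m.

6.90 m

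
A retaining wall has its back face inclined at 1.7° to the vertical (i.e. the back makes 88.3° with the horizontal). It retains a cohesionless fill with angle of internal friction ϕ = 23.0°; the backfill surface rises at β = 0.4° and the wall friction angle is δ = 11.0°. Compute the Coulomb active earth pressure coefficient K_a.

0.412

K_a = sin²(α+φ) / [sin²α · sin(α−δ) · (1 + √{sin(φ+δ)sin(φ−β) / (sin(α−δ)sin(α+β))})²].
With α = 88.3°, φ = 23.0°, δ = 11.0°, β = 0.4°: K_a = 0.4125.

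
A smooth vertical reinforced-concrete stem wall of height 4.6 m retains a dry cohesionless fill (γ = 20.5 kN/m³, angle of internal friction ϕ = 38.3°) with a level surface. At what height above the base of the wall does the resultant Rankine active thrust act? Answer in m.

1.53 m

K_a = 0.2347.
The pressure distribution is triangular, so the resultant acts at H/3 above the base = 4.6/3 = 1.533 m.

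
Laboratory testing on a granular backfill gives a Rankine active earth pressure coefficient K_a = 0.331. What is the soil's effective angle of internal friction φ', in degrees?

30.2°

K_a = tan²(45° − φ/2) ⇒ 45° − φ/2 = arctan(√0.331) = 29.91°.
φ = 2(45° − 29.91°) = 30.17°.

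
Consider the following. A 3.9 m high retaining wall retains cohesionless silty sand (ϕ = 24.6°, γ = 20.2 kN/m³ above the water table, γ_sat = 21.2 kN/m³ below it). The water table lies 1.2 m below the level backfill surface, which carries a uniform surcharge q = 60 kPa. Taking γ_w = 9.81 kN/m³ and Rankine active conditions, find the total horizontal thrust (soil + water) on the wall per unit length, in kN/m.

182 kN/m

K_a = tan²(45° − φ/2) = 0.4121.
γ' = 21.2 − 9.81 = 11.39 kN/m³. h₂ = H − d_w = 2.7 m.
σ'_h: at surface K_a·q = 24.73; at WT K_a(q+γd_w) = 34.72; at base K_a(q+γd_w+γ'h₂) = 47.39 kPa.
P₁ = ½(24.73+34.72)×1.2 = 35.67; P₂ = ½(34.72+47.39)×2.7 = 110.9; P_w = ½γ_w h₂² = 35.76.
Total = 35.67+110.9+35.76 = 182.3 kN/m.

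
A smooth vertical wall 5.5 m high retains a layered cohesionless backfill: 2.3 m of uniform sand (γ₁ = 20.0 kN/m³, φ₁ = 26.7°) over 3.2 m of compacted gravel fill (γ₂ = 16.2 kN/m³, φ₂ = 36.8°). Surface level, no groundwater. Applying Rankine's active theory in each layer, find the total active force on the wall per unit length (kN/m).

77.8 kN/m

K_a1 = tan²(45°−26.7°/2) = 0.3800; K_a2 = tan²(45°−36.8°/2) = 0.2508.
Layer 1: σ at base = K_a1 γ₁ h₁ = 17.48 kPa; P₁ = ½×17.48×2.3 = 20.10.
Layer 2: σ_v at top = γ₁h₁ = 46.00; σ_h top = K_a2×46.00 = 11.54; σ_h base = K_a2×(46.00+16.2×3.2) = 24.53.
P₂ = ½(11.54+24.53)×3.2 = 57.71. Total P_a = 20.10+57.71 = 77.81 kN/m.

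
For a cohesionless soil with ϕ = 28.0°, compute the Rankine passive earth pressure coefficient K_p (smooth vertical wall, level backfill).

K_p = (1 + sin φ)/(1 − sin φ) = tan²(45° + 28.0°/2) = 2.770.

2.77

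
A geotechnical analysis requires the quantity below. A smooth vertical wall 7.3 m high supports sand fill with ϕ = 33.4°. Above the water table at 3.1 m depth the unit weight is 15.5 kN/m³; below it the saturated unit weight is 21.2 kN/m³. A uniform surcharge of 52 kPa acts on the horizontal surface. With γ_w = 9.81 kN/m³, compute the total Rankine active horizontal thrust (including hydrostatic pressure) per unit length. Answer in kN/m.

K_a = tan²(45° − φ/2) = 0.2899.
γ' = 21.2 − 9.81 = 11.39 kN/m³. h₂ = H − d_w = 4.2 m.
σ'_h: at surface K_a·q = 15.08; at WT K_a(q+γd_w) = 29.01; at base K_a(q+γd_w+γ'h₂) = 42.88 kPa.
P₁ = ½(15.08+29.01)×3.1 = 68.33; P₂ = ½(29.01+42.88)×4.2 = 151.0; P_w = ½γ_w h₂² = 86.52.
Total = 68.33+151.0+86.52 = 305.8 kN/m.

306 kN/m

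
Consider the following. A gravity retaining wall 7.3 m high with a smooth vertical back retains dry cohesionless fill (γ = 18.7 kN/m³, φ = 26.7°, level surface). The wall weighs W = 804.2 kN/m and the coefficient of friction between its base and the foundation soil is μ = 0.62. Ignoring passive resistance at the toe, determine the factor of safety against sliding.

K_a = tan²(45° − 26.7°/2) = 0.3800.
P_a = ½K_aγH² = 0.5×0.3800×18.7×7.3² = 189.3 kN/m, acting at H/3 = 2.433 m above the base.
FS_sliding = μW / P_a = 0.62×804.2 / 189.3 = 2.634.

2.63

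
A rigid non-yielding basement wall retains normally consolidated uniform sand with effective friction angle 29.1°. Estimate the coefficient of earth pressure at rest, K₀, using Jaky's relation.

0.514

K₀ = 1 − sin φ' = 1 − sin 29.1° = 0.5137.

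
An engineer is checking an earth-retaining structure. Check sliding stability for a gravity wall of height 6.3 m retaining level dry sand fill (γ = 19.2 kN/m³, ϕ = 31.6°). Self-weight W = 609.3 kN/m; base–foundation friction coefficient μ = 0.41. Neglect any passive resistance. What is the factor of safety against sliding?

K_a = tan²(45° − 31.6°/2) = 0.3123.
P_a = ½K_aγH² = 0.5×0.3123×19.2×6.3² = 119.0 kN/m, acting at H/3 = 2.100 m above the base.
FS_sliding = μW / P_a = 0.41×609.3 / 119.0 = 2.099.

2.10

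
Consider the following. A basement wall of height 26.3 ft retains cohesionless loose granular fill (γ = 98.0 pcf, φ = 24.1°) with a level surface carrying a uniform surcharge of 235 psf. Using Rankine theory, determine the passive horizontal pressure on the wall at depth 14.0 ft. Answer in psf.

K_p = (1 + sin φ)/(1 − sin φ) = 2.380.
σ_v = γz + q = 98.0 × 14.0 + 235 = 1607 psf.
σ_h = K_p σ_v = 2.380 × 1607 = 3825 psf.

3830 psf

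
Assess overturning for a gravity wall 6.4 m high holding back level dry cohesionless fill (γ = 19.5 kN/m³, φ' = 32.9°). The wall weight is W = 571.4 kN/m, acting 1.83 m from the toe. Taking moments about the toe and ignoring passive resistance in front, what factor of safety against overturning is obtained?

K_a = tan²(45° − 32.9°/2) = 0.2960.
P_a = ½K_aγH² = 0.5×0.2960×19.5×6.4² = 118.2 kN/m, acting at H/3 = 2.133 m above the base.
Overturning moment M_o = P_a × H/3 = 118.2 × 2.133 = 252.2.
Resisting moment M_r = W × 1.83 = 571.4 × 1.83 = 1046.
FS_overturning = M_r/M_o = 1046/252.2 = 4.146.

4.15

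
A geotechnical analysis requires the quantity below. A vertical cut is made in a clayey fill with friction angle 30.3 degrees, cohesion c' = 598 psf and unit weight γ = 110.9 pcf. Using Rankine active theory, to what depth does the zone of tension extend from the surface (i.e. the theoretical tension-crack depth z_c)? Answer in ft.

18.8 ft

K_a = tan²(45° − 30.3°/2) = 0.3293; √K_a = 0.5739.
The active pressure is zero where K_a γ z = 2c√K_a, so z_c = 2c/(γ√K_a) = 2×598/(110.9×0.5739) = 18.79 ft.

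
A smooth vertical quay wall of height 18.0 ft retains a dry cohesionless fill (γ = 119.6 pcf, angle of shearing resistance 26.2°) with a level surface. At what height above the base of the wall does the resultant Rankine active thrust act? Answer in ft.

6.00 ft

K_a = 0.3874.
The pressure distribution is triangular, so the resultant acts at H/3 above the base = 18.0/3 = 6.000 ft.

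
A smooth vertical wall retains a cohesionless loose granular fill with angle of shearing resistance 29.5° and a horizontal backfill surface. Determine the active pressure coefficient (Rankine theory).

K_a = (1 − sin φ)/(1 + sin φ) = (1 − sin 29.5°)/(1 + sin 29.5°) = 0.3401.

0.340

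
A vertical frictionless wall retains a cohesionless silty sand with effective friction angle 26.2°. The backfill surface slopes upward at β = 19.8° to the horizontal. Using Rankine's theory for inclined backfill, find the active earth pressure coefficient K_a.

0.506

K_a = cos β · (cos β − √(cos²β − cos²φ)) / (cos β + √(cos²β − cos²φ)).
cos β = 0.9409, cos φ = 0.8973, √(cos²β − cos²φ) = 0.2832.
K_a = 0.9409 × (0.9409 − 0.2832)/(0.9409 + 0.2832) = 0.5056.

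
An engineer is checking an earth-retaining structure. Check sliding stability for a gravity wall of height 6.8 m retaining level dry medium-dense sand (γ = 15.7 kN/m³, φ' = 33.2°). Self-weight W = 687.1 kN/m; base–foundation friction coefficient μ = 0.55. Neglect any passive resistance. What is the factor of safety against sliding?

K_a = tan²(45° − 33.2°/2) = 0.2924.
P_a = ½K_aγH² = 0.5×0.2924×15.7×6.8² = 106.1 kN/m, acting at H/3 = 2.267 m above the base.
FS_sliding = μW / P_a = 0.55×687.1 / 106.1 = 3.561.

3.56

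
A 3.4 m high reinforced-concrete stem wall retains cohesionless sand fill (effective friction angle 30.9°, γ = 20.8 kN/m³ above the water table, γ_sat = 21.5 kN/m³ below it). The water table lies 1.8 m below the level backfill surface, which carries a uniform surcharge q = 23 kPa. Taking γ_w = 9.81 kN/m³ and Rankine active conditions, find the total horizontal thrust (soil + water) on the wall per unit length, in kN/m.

72.6 kN/m

K_a = tan²(45° − φ/2) = 0.3214.
γ' = 21.5 − 9.81 = 11.69 kN/m³. h₂ = H − d_w = 1.6 m.
σ'_h: at surface K_a·q = 7.392; at WT K_a(q+γd_w) = 19.43; at base K_a(q+γd_w+γ'h₂) = 25.44 kPa.
P₁ = ½(7.392+19.43)×1.8 = 24.14; P₂ = ½(19.43+25.44)×1.6 = 35.89; P_w = ½γ_w h₂² = 12.56.
Total = 24.14+35.89+12.56 = 72.58 kN/m.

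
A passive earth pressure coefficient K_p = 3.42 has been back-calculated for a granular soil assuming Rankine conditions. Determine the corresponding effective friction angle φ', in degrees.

33.2°

K_p = (1+sin φ)/(1−sin φ) ⇒ sin φ = (K_p − 1)/(K_p + 1) = 0.5475.
φ = arcsin(0.5475) = 33.20°.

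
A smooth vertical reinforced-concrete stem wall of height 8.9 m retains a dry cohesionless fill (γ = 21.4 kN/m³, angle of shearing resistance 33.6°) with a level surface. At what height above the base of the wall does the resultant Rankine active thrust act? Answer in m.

K_a = 0.2875.
The pressure distribution is triangular, so the resultant acts at H/3 above the base = 8.9/3 = 2.967 m.

2.97 m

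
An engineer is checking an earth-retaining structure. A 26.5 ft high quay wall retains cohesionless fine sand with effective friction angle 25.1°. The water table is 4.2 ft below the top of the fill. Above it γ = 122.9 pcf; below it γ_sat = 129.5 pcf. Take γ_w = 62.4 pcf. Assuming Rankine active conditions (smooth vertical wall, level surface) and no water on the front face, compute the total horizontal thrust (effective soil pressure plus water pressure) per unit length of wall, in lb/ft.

27400 lb/ft

K_a = tan²(45° − φ/2) = 0.4043.
γ' = 129.5 − 62.4 = 67.10 pcf. Depth below WT = 22.3 ft.
σ'_h at WT = K_a γ d_w = 208.7 psf; at base = 208.7 + K_a γ' × 22.3 = 813.7 psf.
P₁ (0–4.2 ft) = ½×208.7×4.2 = 438.2. P₂ (4.2–26.5 ft) = ½(208.7+813.7)×22.3 = 11400.
P_w = ½ γ_w h₂² = 0.5×62.4×22.3² = 15520. Total = 438.2+11400+15520 = 27350 lb/ft.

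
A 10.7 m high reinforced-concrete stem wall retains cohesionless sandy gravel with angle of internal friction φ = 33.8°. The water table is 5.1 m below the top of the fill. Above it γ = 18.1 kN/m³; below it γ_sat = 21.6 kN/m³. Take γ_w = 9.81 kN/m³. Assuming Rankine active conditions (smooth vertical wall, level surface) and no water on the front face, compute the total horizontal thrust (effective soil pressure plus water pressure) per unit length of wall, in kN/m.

K_a = tan²(45° − φ/2) = 0.2851.
γ' = 21.6 − 9.81 = 11.79 kN/m³. Depth below WT = 5.6 m.
σ'_h at WT = K_a γ d_w = 26.32 kPa; at base = 26.32 + K_a γ' × 5.6 = 45.14 kPa.
P₁ (0–5.1 m) = ½×26.32×5.1 = 67.11. P₂ (5.1–10.7 m) = ½(26.32+45.14)×5.6 = 200.1.
P_w = ½ γ_w h₂² = 0.5×9.81×5.6² = 153.8. Total = 67.11+200.1+153.8 = 421.0 kN/m.

421 kN/m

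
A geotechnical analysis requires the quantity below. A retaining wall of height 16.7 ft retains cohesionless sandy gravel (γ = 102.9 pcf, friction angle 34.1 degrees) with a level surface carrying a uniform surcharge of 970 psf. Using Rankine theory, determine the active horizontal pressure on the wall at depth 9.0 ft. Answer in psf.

534 psf

K_a = (1 − sin φ)/(1 + sin φ) = 0.2815.
σ_v = γz + q = 102.9 × 9.0 + 970 = 1896 psf.
σ_h = K_a σ_v = 0.2815 × 1896 = 533.8 psf.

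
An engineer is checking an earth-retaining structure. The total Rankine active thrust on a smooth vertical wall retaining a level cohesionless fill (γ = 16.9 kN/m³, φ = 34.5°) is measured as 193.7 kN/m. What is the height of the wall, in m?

9.10 m

K_a = 0.2768. P_a = ½ K_a γ H² ⇒ H = √(2P_a/(K_a γ)).
H = √(2×193.7/(0.2768×16.9)) = 9.100 m.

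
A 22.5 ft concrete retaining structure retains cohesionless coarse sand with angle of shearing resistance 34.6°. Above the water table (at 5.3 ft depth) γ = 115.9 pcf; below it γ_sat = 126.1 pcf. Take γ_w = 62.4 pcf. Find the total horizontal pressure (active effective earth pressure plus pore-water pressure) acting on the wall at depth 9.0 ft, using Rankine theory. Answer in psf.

K_a = (1 − sin φ)/(1 + sin φ) = 0.2756.
γ' = 126.1 − 62.4 = 63.70 pcf.
Effective vertical stress at 9.0 ft: σ'_v = 115.9×5.3 + 63.70×3.70 = 850.0 psf.
σ'_h = K_a σ'_v = 0.2756 × 850.0 = 234.3 psf; u = γ_w × 3.70 = 230.9 psf.
Total σ_h = 234.3 + 230.9 = 465.2 psf.

465 psf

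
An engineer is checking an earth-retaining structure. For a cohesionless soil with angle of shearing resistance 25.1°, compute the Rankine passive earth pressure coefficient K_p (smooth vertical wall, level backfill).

K_p = (1 + sin φ)/(1 − sin φ) = tan²(45° + 25.1°/2) = 2.473.

2.47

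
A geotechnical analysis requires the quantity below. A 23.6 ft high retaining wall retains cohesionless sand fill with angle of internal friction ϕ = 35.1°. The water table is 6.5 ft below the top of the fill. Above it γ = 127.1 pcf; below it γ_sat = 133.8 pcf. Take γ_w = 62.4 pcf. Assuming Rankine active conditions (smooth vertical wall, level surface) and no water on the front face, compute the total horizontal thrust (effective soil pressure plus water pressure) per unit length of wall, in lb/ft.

16500 lb/ft

K_a = tan²(45° − φ/2) = 0.2698.
γ' = 133.8 − 62.4 = 71.40 pcf. Depth below WT = 17.1 ft.
σ'_h at WT = K_a γ d_w = 222.9 psf; at base = 222.9 + K_a γ' × 17.1 = 552.4 psf.
P₁ (0–6.5 ft) = ½×222.9×6.5 = 724.5. P₂ (6.5–23.6 ft) = ½(222.9+552.4)×17.1 = 6629.
P_w = ½ γ_w h₂² = 0.5×62.4×17.1² = 9123. Total = 724.5+6629+9123 = 16480 lb/ft.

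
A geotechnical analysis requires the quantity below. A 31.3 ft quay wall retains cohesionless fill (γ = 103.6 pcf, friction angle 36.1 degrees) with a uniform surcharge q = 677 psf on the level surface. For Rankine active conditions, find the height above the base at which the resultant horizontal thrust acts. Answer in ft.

K_a = 0.2585.
Triangular part P₁ = ½K_aγH² = 13120 at H/3 = 10.43 ft; rectangular part P₂ = K_a q H = 5478 at H/2 = 15.65 ft.
ȳ = (P₁·10.43 + P₂·15.65)/(P₁+P₂) = 11.97 ft.

12.0 ft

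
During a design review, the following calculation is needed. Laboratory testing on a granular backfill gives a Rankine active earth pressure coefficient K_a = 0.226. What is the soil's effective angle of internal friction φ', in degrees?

K_a = tan²(45° − φ/2) ⇒ 45° − φ/2 = arctan(√0.226) = 25.43°.
φ = 2(45° − 25.43°) = 39.15°.

39.1°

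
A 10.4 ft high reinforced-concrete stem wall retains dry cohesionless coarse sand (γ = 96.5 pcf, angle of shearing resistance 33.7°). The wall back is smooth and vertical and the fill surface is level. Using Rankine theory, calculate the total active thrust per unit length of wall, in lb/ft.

1490 lb/ft

K_a = tan²(45° − φ/2) = 0.2863.
P_a = ½ K_a γ H² = 0.5 × 0.2863 × 96.5 × 10.4² = 1494 lb/ft.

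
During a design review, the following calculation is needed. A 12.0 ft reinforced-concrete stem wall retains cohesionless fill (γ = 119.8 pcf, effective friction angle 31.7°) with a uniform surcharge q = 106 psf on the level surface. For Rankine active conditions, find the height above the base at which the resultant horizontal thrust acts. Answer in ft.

4.26 ft

K_a = 0.3111.
Triangular part P₁ = ½K_aγH² = 2683 at H/3 = 4.000 ft; rectangular part P₂ = K_a q H = 395.7 at H/2 = 6.000 ft.
ȳ = (P₁·4.000 + P₂·6.000)/(P₁+P₂) = 4.257 ft.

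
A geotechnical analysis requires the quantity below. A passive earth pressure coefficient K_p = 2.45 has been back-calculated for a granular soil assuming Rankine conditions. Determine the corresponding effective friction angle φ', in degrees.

24.9°

K_p = (1+sin φ)/(1−sin φ) ⇒ sin φ = (K_p − 1)/(K_p + 1) = 0.4203.
φ = arcsin(0.4203) = 24.85°.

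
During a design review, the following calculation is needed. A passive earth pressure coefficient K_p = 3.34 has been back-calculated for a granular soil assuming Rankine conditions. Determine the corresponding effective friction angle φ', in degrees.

32.6°

K_p = (1+sin φ)/(1−sin φ) ⇒ sin φ = (K_p − 1)/(K_p + 1) = 0.5392.
φ = arcsin(0.5392) = 32.63°.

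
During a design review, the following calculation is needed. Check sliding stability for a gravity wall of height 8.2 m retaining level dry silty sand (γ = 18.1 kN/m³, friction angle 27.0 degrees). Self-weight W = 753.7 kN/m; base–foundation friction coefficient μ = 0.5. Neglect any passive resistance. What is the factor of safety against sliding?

1.65

K_a = tan²(45° − 27.0°/2) = 0.3755.
P_a = ½K_aγH² = 0.5×0.3755×18.1×8.2² = 228.5 kN/m, acting at H/3 = 2.733 m above the base.
FS_sliding = μW / P_a = 0.5×753.7 / 228.5 = 1.649.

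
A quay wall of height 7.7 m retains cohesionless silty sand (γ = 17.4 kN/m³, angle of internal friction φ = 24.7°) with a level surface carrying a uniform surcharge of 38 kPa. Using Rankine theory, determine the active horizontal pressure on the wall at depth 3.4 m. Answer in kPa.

K_a = (1 − sin φ)/(1 + sin φ) = 0.4106.
σ_v = γz + q = 17.4 × 3.4 + 38 = 97.16 kPa.
σ_h = K_a σ_v = 0.4106 × 97.16 = 39.89 kPa.

39.9 kPa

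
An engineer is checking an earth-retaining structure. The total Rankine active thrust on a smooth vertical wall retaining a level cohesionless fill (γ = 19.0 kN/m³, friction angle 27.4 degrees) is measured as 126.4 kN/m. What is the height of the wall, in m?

K_a = 0.3697. P_a = ½ K_a γ H² ⇒ H = √(2P_a/(K_a γ)).
H = √(2×126.4/(0.3697×19.0)) = 5.999 m.

6.00 m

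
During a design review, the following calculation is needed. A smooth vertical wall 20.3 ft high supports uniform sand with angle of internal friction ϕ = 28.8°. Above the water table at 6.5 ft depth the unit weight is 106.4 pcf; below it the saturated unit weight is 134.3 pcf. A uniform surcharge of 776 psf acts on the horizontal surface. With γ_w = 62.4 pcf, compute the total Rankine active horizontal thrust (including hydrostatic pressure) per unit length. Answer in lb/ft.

K_a = tan²(45° − φ/2) = 0.3498.
γ' = 134.3 − 62.4 = 71.90 pcf. h₂ = H − d_w = 13.8 ft.
σ'_h: at surface K_a·q = 271.4; at WT K_a(q+γd_w) = 513.3; at base K_a(q+γd_w+γ'h₂) = 860.3 psf.
P₁ = ½(271.4+513.3)×6.5 = 2550; P₂ = ½(513.3+860.3)×13.8 = 9478; P_w = ½γ_w h₂² = 5942.
Total = 2550+9478+5942 = 17970 lb/ft.

18000 lb/ft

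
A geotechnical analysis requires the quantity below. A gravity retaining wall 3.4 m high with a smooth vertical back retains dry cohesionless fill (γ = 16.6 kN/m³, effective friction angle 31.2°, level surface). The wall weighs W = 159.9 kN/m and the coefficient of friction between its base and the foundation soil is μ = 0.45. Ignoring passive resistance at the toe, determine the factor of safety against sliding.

K_a = tan²(45° − 31.2°/2) = 0.3175.
P_a = ½K_aγH² = 0.5×0.3175×16.6×3.4² = 30.46 kN/m, acting at H/3 = 1.133 m above the base.
FS_sliding = μW / P_a = 0.45×159.9 / 30.46 = 2.362.

2.36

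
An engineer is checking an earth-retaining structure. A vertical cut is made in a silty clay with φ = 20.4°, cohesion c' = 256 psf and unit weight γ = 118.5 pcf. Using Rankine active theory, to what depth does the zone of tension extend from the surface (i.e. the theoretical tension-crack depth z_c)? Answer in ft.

6.22 ft

K_a = tan²(45° − 20.4°/2) = 0.4831; √K_a = 0.6950.
The active pressure is zero where K_a γ z = 2c√K_a, so z_c = 2c/(γ√K_a) = 2×256/(118.5×0.6950) = 6.217 ft.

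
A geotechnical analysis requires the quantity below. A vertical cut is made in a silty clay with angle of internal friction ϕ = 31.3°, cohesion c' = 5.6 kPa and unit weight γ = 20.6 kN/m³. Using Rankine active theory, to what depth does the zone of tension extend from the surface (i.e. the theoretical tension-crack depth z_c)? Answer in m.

K_a = tan²(45° − 31.3°/2) = 0.3162; √K_a = 0.5623.
The active pressure is zero where K_a γ z = 2c√K_a, so z_c = 2c/(γ√K_a) = 2×5.6/(20.6×0.5623) = 0.9669 m.

0.967 m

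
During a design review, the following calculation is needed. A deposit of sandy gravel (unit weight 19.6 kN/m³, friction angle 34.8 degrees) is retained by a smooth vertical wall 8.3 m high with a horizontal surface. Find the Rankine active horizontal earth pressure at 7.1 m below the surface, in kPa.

38.0 kPa

K_a = (1 − sin φ)/(1 + sin φ) = 0.2733.
σ_h = K_a γ z = 0.2733 × 19.6 × 7.1 = 38.03 kPa.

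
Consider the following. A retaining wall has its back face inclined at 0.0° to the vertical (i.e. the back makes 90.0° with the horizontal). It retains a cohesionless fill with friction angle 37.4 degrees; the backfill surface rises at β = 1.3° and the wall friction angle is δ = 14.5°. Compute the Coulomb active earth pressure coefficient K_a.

K_a = sin²(α+φ) / [sin²α · sin(α−δ) · (1 + √{sin(φ+δ)sin(φ−β) / (sin(α−δ)sin(α+β))})²].
With α = 90.0°, φ = 37.4°, δ = 14.5°, β = 1.3°: K_a = 0.2277.

0.228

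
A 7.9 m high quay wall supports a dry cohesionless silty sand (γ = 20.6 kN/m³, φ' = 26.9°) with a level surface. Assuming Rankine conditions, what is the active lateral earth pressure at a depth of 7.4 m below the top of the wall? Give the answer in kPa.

K_a = (1 − sin φ)/(1 + sin φ) = 0.3770.
σ_h = K_a γ z = 0.3770 × 20.6 × 7.4 = 57.47 kPa.

57.5 kPa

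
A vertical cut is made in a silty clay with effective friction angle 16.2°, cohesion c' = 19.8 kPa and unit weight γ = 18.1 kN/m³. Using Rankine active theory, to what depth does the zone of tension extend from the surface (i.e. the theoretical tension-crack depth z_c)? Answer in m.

2.91 m

K_a = tan²(45° − 16.2°/2) = 0.5637; √K_a = 0.7508.
The active pressure is zero where K_a γ z = 2c√K_a, so z_c = 2c/(γ√K_a) = 2×19.8/(18.1×0.7508) = 2.914 m.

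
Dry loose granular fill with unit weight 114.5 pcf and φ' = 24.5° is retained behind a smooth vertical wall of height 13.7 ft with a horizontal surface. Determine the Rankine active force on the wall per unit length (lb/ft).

4450 lb/ft

K_a = tan²(45° − φ/2) = 0.4137.
P_a = ½ K_a γ H² = 0.5 × 0.4137 × 114.5 × 13.7² = 4446 lb/ft.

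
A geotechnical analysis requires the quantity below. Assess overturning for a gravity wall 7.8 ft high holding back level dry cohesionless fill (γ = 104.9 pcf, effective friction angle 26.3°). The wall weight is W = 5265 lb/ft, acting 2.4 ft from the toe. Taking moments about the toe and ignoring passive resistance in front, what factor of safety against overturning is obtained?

3.95

K_a = tan²(45° − 26.3°/2) = 0.3859.
P_a = ½K_aγH² = 0.5×0.3859×104.9×7.8² = 1232 lb/ft, acting at H/3 = 2.600 ft above the base.
Overturning moment M_o = P_a × H/3 = 1232 × 2.600 = 3202.
Resisting moment M_r = W × 2.4 = 5265 × 2.4 = 12640.
FS_overturning = M_r/M_o = 12640/3202 = 3.946.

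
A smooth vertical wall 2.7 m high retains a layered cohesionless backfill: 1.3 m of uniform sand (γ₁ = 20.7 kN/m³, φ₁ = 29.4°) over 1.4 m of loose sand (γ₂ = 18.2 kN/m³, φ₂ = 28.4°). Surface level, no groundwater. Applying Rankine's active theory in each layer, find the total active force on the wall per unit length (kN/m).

25.7 kN/m

K_a1 = tan²(45°−29.4°/2) = 0.3415; K_a2 = tan²(45°−28.4°/2) = 0.3554.
Layer 1: σ at base = K_a1 γ₁ h₁ = 9.189 kPa; P₁ = ½×9.189×1.3 = 5.973.
Layer 2: σ_v at top = γ₁h₁ = 26.91; σ_h top = K_a2×26.91 = 9.563; σ_h base = K_a2×(26.91+18.2×1.4) = 18.62.
P₂ = ½(9.563+18.62)×1.4 = 19.73. Total P_a = 5.973+19.73 = 25.70 kN/m.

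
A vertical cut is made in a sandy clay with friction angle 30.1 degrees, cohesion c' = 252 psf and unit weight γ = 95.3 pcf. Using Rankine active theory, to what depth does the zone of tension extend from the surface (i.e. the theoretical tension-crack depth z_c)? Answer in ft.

K_a = tan²(45° − 30.1°/2) = 0.3320; √K_a = 0.5762.
The active pressure is zero where K_a γ z = 2c√K_a, so z_c = 2c/(γ√K_a) = 2×252/(95.3×0.5762) = 9.179 ft.

9.18 ft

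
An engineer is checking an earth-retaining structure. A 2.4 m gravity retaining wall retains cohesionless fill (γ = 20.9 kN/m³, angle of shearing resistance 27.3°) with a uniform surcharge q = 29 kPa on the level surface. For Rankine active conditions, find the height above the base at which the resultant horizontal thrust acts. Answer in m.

K_a = 0.3711.
Triangular part P₁ = ½K_aγH² = 22.34 at H/3 = 0.8000 m; rectangular part P₂ = K_a q H = 25.83 at H/2 = 1.200 m.
ȳ = (P₁·0.8000 + P₂·1.200)/(P₁+P₂) = 1.014 m.

1.01 m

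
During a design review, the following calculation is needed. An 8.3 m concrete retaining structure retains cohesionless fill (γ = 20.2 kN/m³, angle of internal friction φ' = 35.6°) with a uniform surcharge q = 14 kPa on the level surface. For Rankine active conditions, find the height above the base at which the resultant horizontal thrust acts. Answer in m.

K_a = 0.2641.
Triangular part P₁ = ½K_aγH² = 183.8 at H/3 = 2.767 m; rectangular part P₂ = K_a q H = 30.69 at H/2 = 4.150 m.
ȳ = (P₁·2.767 + P₂·4.150)/(P₁+P₂) = 2.965 m.

2.96 m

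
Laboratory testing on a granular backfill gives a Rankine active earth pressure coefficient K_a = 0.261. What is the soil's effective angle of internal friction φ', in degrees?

K_a = tan²(45° − φ/2) ⇒ 45° − φ/2 = arctan(√0.261) = 27.06°.
φ = 2(45° − 27.06°) = 35.88°.

35.9°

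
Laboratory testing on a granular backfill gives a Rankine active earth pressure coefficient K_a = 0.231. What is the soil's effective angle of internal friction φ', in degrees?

K_a = tan²(45° − φ/2) ⇒ 45° − φ/2 = arctan(√0.231) = 25.67°.
φ = 2(45° − 25.67°) = 38.66°.

38.7°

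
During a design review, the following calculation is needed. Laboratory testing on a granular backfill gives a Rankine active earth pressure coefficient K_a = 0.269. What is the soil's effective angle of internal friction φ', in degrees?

35.2°

K_a = tan²(45° − φ/2) ⇒ 45° − φ/2 = arctan(√0.269) = 27.41°.
φ = 2(45° − 27.41°) = 35.17°.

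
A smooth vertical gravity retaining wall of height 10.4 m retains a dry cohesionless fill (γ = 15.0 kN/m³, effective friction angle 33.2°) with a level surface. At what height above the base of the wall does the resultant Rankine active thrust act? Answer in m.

K_a = 0.2924.
The pressure distribution is triangular, so the resultant acts at H/3 above the base = 10.4/3 = 3.467 m.

3.47 m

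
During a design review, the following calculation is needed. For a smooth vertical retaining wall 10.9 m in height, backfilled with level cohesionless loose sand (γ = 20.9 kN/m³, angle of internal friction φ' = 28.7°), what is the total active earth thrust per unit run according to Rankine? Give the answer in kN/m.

K_a = tan²(45° − φ/2) = 0.3511.
P_a = ½ K_a γ H² = 0.5 × 0.3511 × 20.9 × 10.9² = 436.0 kN/m.

436 kN/m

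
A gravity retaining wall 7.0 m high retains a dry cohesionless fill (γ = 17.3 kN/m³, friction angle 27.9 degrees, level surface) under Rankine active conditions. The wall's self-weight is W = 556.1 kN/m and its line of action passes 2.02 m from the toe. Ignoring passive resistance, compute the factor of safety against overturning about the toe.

K_a = tan²(45° − 27.9°/2) = 0.3625.
P_a = ½K_aγH² = 0.5×0.3625×17.3×7.0² = 153.6 kN/m, acting at H/3 = 2.333 m above the base.
Overturning moment M_o = P_a × H/3 = 153.6 × 2.333 = 358.5.
Resisting moment M_r = W × 2.02 = 556.1 × 2.02 = 1123.
FS_overturning = M_r/M_o = 1123/358.5 = 3.134.

3.13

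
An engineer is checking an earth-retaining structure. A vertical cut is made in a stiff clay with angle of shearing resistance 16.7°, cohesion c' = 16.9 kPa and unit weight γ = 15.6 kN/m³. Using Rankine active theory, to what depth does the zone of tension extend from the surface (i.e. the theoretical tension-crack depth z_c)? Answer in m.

2.91 m

K_a = tan²(45° − 16.7°/2) = 0.5536; √K_a = 0.7440.
The active pressure is zero where K_a γ z = 2c√K_a, so z_c = 2c/(γ√K_a) = 2×16.9/(15.6×0.7440) = 2.912 m.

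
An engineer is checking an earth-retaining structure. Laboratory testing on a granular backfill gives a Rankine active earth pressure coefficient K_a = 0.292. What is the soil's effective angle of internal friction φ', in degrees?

K_a = tan²(45° − φ/2) ⇒ 45° − φ/2 = arctan(√0.292) = 28.39°.
φ = 2(45° − 28.39°) = 33.23°.

33.2°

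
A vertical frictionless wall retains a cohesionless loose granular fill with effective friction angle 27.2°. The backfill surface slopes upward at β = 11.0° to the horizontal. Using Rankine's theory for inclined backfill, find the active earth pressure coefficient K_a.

0.398

K_a = cos β · (cos β − √(cos²β − cos²φ)) / (cos β + √(cos²β − cos²φ)).
cos β = 0.9816, cos φ = 0.8894, √(cos²β − cos²φ) = 0.4154.
K_a = 0.9816 × (0.9816 − 0.4154)/(0.9816 + 0.4154) = 0.3979.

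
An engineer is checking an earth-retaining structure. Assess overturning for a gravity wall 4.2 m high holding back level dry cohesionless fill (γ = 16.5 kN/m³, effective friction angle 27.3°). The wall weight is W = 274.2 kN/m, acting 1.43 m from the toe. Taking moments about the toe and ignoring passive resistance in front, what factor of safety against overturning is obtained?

K_a = tan²(45° − 27.3°/2) = 0.3711.
P_a = ½K_aγH² = 0.5×0.3711×16.5×4.2² = 54.01 kN/m, acting at H/3 = 1.400 m above the base.
Overturning moment M_o = P_a × H/3 = 54.01 × 1.400 = 75.62.
Resisting moment M_r = W × 1.43 = 274.2 × 1.43 = 392.1.
FS_overturning = M_r/M_o = 392.1/75.62 = 5.186.

5.19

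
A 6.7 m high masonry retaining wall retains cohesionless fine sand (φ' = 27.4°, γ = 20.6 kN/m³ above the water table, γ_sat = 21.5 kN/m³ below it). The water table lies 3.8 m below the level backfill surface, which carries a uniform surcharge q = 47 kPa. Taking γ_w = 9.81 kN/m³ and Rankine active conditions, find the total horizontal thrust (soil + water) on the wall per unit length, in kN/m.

K_a = tan²(45° − φ/2) = 0.3697.
γ' = 21.5 − 9.81 = 11.69 kN/m³. h₂ = H − d_w = 2.9 m.
σ'_h: at surface K_a·q = 17.37; at WT K_a(q+γd_w) = 46.31; at base K_a(q+γd_w+γ'h₂) = 58.85 kPa.
P₁ = ½(17.37+46.31)×3.8 = 121.0; P₂ = ½(46.31+58.85)×2.9 = 152.5; P_w = ½γ_w h₂² = 41.25.
Total = 121.0+152.5+41.25 = 314.7 kN/m.

315 kN/m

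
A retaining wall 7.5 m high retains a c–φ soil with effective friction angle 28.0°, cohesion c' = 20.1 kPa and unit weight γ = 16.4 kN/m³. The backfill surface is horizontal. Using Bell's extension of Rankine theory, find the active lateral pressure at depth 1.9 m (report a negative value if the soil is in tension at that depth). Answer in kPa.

K_a = (1 − sin φ)/(1 + sin φ) = 0.3610.
σ_a = K_a γ z − 2c√K_a = 0.3610×16.4×1.9 − 2×20.1×0.6009 = -12.90 kPa.

-12.9 kPa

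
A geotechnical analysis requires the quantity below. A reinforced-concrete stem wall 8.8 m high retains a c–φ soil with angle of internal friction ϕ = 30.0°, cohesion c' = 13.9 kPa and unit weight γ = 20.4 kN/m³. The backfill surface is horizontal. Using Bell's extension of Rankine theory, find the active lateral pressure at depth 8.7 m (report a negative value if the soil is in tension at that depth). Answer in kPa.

43.1 kPa

K_a = (1 − sin φ)/(1 + sin φ) = 0.3333.
σ_a = K_a γ z − 2c√K_a = 0.3333×20.4×8.7 − 2×13.9×0.5774 = 43.11 kPa.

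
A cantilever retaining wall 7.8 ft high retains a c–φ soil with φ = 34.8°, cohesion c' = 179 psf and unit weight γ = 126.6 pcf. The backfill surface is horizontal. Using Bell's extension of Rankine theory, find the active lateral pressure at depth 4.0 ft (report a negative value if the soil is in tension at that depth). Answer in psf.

-48.8 psf

K_a = (1 − sin φ)/(1 + sin φ) = 0.2733.
σ_a = K_a γ z − 2c√K_a = 0.2733×126.6×4.0 − 2×179×0.5228 = -48.76 psf.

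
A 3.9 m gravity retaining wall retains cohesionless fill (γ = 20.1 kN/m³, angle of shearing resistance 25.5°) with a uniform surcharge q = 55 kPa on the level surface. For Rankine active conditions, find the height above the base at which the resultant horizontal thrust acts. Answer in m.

K_a = 0.3981.
Triangular part P₁ = ½K_aγH² = 60.85 at H/3 = 1.300 m; rectangular part P₂ = K_a q H = 85.39 at H/2 = 1.950 m.
ȳ = (P₁·1.300 + P₂·1.950)/(P₁+P₂) = 1.680 m.

1.68 m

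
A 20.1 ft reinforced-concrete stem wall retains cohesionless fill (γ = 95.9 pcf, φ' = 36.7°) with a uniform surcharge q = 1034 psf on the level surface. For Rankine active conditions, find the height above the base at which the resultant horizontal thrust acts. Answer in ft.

K_a = 0.2519.
Triangular part P₁ = ½K_aγH² = 4879 at H/3 = 6.700 ft; rectangular part P₂ = K_a q H = 5234 at H/2 = 10.05 ft.
ȳ = (P₁·6.700 + P₂·10.05)/(P₁+P₂) = 8.434 ft.

8.43 ft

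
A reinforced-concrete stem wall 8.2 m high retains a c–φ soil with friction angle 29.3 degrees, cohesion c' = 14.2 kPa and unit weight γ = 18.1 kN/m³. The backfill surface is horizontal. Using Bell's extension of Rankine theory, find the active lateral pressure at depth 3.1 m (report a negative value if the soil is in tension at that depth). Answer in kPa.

2.61 kPa

K_a = (1 − sin φ)/(1 + sin φ) = 0.3428.
σ_a = K_a γ z − 2c√K_a = 0.3428×18.1×3.1 − 2×14.2×0.5855 = 2.608 kPa.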